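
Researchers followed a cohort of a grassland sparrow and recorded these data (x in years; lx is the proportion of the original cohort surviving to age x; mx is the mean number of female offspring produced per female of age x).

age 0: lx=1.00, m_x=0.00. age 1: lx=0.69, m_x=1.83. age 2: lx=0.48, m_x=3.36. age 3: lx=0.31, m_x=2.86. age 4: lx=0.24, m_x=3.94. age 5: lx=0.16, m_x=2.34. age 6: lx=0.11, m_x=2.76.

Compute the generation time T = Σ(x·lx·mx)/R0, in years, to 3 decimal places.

2.715

lx·mx: 0, 1.2627, 1.6128, 0.8866, 0.9456, 0.3744, 0.3036 → R0 = 5.3857
x·lx·mx: 0, 1.2627, 3.2256, 2.6598, 3.7824, 1.872, 1.8216 → Σ = 14.6241
T = 14.6241 / 5.3857 = 2.715357… → 2.715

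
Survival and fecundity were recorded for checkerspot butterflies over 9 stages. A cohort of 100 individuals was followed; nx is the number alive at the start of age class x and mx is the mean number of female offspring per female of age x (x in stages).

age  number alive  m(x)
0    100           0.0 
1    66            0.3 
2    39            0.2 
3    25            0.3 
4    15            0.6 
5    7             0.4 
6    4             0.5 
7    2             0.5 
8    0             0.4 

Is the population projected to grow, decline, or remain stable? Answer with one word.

declining

lx = nx/n0 = nx/100: 1, 0.66, 0.39, 0.25, 0.15, 0.07, 0.04, 0.02, 0
R0 = Σ lx·mx = 0 + 0.198 + 0.078 + 0.075 + 0.09 + 0.028 + 0.02 + 0.01 + 0 = 0.499
R0 < 1, so the population is declining.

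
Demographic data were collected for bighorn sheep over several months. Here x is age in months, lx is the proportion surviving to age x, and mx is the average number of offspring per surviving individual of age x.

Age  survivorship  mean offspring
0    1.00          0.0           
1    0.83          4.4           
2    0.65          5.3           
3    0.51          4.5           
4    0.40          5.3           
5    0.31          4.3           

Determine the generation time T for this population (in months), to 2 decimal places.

lx·mx: 0, 3.652, 3.445, 2.295, 2.12, 1.333 → R0 = 12.845
x·lx·mx: 0, 3.652, 6.89, 6.885, 8.48, 6.665 → Σ = 32.572
T = 32.572 / 12.845 = 2.535773… → 2.54

2.54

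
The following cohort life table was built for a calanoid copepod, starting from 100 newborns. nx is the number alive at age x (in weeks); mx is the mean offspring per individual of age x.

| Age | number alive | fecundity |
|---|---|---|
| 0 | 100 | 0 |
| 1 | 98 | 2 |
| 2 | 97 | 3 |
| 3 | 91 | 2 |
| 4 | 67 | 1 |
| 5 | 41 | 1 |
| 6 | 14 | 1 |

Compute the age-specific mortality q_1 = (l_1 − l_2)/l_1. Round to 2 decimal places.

lx = nx/n0 = nx/100: 1, 0.98, 0.97, 0.91, 0.67, 0.41, 0.14
q_1 = (l_1 − l_2) / l_1 = (0.98 − 0.97) / 0.98
     = 0.01 / 0.98 = 0.010204… → 0.01

0.01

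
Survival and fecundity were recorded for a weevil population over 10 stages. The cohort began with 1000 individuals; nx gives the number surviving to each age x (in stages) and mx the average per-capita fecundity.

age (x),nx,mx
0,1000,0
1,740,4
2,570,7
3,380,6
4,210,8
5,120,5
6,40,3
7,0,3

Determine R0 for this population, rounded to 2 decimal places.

lx = nx/n0 = nx/1000: 1, 0.74, 0.57, 0.38, 0.21, 0.12, 0.04, 0
lx·mx by age: 0, 2.96, 3.99, 2.28, 1.68, 0.6, 0.12, 0
R0 = Σ lx·mx = 11.63 → 11.63

11.63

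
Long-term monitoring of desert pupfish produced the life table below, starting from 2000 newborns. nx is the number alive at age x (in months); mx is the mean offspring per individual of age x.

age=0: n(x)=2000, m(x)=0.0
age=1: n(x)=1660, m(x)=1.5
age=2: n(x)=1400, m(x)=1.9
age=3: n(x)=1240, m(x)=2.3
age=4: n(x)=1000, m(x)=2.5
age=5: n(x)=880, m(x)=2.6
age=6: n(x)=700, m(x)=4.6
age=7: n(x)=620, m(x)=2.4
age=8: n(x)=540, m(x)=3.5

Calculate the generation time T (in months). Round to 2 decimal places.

lx = nx/n0 = nx/2000: 1, 0.83, 0.7, 0.62, 0.5, 0.44, 0.35, 0.31, 0.27
lx·mx: 0, 1.245, 1.33, 1.426, 1.25, 1.144, 1.61, 0.744, 0.945 → R0 = 9.694
x·lx·mx: 0, 1.245, 2.66, 4.278, 5, 5.72, 9.66, 5.208, 7.56 → Σ = 41.331
T = 41.331 / 9.694 = 4.263565… → 4.26

4.26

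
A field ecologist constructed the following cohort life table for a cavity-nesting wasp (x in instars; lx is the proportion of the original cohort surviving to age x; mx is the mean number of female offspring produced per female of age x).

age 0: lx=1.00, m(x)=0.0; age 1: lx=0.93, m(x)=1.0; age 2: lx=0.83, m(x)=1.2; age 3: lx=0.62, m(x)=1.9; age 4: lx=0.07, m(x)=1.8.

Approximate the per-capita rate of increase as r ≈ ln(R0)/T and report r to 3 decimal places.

0.544

R0 = Σ lx·mx = 0 + 0.93 + 0.996 + 1.178 + 0.126 = 3.23
Σ x·lx·mx = 6.96; T = 6.96/3.23 = 2.1548…
r ≈ ln(R0)/T = ln(3.23)/2.1548… = 0.54413… → 0.544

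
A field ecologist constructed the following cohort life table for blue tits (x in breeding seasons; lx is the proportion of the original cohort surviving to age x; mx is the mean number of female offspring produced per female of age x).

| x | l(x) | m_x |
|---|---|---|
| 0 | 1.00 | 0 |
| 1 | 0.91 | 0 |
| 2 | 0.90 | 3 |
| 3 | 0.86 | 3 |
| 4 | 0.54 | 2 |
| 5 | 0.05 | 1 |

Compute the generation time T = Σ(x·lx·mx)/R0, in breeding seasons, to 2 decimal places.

2.76

lx·mx: 0, 0, 2.7, 2.58, 1.08, 0.05 → R0 = 6.41
x·lx·mx: 0, 0, 5.4, 7.74, 4.32, 0.25 → Σ = 17.71
T = 17.71 / 6.41 = 2.762871… → 2.76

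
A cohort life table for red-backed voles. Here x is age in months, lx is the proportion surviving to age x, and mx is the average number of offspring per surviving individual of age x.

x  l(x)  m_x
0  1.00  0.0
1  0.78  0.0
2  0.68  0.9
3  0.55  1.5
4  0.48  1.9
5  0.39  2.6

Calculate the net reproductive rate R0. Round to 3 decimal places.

lx·mx by age: 0, 0, 0.612, 0.825, 0.912, 1.014
R0 = Σ lx·mx = 3.363 → 3.363

3.363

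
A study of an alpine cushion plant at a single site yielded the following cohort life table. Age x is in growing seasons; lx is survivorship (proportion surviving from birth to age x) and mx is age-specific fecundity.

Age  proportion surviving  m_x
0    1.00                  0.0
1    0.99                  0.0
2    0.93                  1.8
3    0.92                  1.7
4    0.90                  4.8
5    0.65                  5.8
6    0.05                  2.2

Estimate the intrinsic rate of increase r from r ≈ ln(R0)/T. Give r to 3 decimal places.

R0 = Σ lx·mx = 0 + 0 + 1.674 + 1.564 + 4.32 + 3.77 + 0.11 = 11.438
Σ x·lx·mx = 44.83; T = 44.83/11.438 = 3.91939…
r ≈ ln(R0)/T = ln(11.438)/3.91939… = 0.62177… → 0.622

0.622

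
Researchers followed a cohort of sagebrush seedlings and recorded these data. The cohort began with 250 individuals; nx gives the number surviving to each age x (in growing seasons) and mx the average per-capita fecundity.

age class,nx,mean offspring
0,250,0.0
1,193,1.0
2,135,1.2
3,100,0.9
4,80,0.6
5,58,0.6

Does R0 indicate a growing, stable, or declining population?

growing

lx = nx/n0 = nx/250: 1, 0.772, 0.54, 0.4, 0.32, 0.232
R0 = Σ lx·mx = 0 + 0.772 + 0.648 + 0.36 + 0.192 + 0.1392 = 2.1112
R0 > 1, so the population is growing.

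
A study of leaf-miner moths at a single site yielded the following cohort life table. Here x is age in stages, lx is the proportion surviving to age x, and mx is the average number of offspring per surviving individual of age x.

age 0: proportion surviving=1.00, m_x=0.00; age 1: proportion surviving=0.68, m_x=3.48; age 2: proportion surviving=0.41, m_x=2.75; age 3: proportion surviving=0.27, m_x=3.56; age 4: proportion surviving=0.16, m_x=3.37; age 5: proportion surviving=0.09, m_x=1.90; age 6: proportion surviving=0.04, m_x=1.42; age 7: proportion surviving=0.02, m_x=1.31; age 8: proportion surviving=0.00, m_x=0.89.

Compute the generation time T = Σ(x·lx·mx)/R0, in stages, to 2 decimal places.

2.10

lx·mx: 0, 2.3664, 1.1275, 0.9612, 0.5392, 0.171, 0.0568, 0.0262, 0 → R0 = 5.2483
x·lx·mx: 0, 2.3664, 2.255, 2.8836, 2.1568, 0.855, 0.3408, 0.1834, 0 → Σ = 11.041
T = 11.041 / 5.2483 = 2.103729… → 2.10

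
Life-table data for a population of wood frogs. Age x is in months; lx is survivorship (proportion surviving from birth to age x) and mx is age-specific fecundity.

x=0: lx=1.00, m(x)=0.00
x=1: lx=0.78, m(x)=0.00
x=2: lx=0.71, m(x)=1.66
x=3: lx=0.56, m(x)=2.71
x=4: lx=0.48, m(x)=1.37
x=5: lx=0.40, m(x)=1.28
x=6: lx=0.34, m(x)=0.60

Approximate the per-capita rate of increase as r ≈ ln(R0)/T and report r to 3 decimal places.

R0 = Σ lx·mx = 0 + 0 + 1.1786 + 1.5176 + 0.6576 + 0.512 + 0.204 = 4.0698
Σ x·lx·mx = 13.3244; T = 13.3244/4.0698 = 3.27397…
r ≈ ln(R0)/T = ln(4.0698)/3.27397… = 0.42871… → 0.429

0.429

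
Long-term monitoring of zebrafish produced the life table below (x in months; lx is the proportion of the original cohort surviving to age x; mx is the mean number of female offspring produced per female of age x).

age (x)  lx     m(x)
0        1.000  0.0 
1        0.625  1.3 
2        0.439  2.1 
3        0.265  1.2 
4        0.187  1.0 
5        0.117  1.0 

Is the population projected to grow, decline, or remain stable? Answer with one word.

R0 = Σ lx·mx = 0 + 0.8125 + 0.9219 + 0.318 + 0.187 + 0.117 = 2.3564
R0 > 1, so the population is growing.

growing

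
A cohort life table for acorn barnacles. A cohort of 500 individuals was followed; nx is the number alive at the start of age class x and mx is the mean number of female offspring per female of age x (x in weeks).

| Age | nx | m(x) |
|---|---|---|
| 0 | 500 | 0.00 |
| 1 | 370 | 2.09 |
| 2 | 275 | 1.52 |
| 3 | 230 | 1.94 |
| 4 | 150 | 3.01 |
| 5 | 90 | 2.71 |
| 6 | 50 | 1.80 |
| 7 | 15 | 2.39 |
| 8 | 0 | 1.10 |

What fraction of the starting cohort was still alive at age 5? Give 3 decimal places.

l_5 = n_5/n_0 = 90/500 = 0.18 → 0.180

0.180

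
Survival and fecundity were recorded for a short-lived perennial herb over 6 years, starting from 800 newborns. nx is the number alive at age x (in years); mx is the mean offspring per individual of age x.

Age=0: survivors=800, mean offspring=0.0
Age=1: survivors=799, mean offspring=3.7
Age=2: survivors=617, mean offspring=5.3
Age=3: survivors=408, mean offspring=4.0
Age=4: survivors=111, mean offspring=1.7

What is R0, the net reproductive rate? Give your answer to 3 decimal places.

10.059

lx = nx/n0 = nx/800: 1, 0.99875, 0.77125, 0.51, 0.13875
lx·mx by age: 0, 3.695375, 4.087625, 2.04, 0.235875
R0 = Σ lx·mx = 10.058875 → 10.059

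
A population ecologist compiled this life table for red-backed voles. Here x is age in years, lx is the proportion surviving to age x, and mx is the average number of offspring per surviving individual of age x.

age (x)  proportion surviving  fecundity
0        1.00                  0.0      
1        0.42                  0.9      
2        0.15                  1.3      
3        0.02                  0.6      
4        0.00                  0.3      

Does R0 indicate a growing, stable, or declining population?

declining

R0 = Σ lx·mx = 0 + 0.378 + 0.195 + 0.012 + 0 = 0.585
R0 < 1, so the population is declining.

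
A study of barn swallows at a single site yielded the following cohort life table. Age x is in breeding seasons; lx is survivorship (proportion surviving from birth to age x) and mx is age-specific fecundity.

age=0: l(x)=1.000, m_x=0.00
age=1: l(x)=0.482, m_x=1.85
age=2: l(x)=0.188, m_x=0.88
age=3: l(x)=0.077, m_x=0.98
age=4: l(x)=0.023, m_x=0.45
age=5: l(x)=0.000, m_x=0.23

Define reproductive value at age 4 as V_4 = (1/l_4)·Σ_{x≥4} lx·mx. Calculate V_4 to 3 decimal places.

0.450

lx·mx for x ≥ 4: 0.01035, 0 → sum = 0.01035
V_4 = 0.01035 / l_4 = 0.01035 / 0.023 = 0.45 → 0.450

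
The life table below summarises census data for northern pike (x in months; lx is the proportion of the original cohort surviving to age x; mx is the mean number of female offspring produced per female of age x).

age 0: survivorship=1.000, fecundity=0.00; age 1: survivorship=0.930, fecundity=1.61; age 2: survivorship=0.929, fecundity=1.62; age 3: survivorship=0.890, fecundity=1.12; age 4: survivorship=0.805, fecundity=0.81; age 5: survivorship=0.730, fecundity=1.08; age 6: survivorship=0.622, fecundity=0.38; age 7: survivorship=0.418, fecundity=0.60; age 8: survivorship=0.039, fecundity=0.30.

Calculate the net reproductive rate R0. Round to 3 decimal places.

lx·mx by age: 0, 1.4973, 1.50498, 0.9968, 0.65205, 0.7884, 0.23636, 0.2508, 0.0117
R0 = Σ lx·mx = 5.93839 → 5.938

5.938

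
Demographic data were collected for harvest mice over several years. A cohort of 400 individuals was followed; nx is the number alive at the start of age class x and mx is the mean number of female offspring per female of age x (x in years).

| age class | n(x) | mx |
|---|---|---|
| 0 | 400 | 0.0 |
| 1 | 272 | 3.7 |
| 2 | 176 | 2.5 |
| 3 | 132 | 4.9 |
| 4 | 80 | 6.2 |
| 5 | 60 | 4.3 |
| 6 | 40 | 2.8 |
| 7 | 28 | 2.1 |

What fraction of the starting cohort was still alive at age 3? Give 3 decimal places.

0.330

l_3 = n_3/n_0 = 132/400 = 0.33 → 0.330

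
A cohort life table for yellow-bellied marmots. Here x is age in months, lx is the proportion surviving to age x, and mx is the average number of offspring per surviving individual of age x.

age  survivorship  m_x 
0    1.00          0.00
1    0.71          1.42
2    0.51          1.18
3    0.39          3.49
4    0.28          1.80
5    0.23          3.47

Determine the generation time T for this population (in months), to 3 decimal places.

lx·mx: 0, 1.0082, 0.6018, 1.3611, 0.504, 0.7981 → R0 = 4.2732
x·lx·mx: 0, 1.0082, 1.2036, 4.0833, 2.016, 3.9905 → Σ = 12.3016
T = 12.3016 / 4.2732 = 2.878779… → 2.879

2.879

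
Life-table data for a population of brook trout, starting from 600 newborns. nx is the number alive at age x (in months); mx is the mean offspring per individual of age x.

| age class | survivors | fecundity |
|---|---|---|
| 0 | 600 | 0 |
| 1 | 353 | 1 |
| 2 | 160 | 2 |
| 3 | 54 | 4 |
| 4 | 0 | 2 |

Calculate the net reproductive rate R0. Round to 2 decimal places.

lx = nx/n0 = nx/600: 1, 0.58833…, 0.26667…, 0.09, 0
lx·mx by age: 0, 0.588333…, 0.533333…, 0.36, 0
R0 = Σ lx·mx = 1.481667… → 1.48

1.48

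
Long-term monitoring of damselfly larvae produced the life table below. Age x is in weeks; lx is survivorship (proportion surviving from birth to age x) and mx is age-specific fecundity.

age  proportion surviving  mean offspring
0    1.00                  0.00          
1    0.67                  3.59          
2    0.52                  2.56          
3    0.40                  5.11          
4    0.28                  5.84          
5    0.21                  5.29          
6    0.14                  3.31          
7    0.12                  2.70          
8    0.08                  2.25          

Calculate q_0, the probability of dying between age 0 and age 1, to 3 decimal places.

0.330

q_0 = (l_0 − l_1) / l_0 = (1 − 0.67) / 1
     = 0.33 / 1 = 0.33 → 0.330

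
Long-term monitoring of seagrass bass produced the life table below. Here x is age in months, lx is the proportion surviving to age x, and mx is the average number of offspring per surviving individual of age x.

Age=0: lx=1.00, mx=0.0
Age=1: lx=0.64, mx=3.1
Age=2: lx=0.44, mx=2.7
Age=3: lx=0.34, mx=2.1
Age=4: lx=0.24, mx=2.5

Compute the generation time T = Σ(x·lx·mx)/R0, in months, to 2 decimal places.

1.98

lx·mx: 0, 1.984, 1.188, 0.714, 0.6 → R0 = 4.486
x·lx·mx: 0, 1.984, 2.376, 2.142, 2.4 → Σ = 8.902
T = 8.902 / 4.486 = 1.984396… → 1.98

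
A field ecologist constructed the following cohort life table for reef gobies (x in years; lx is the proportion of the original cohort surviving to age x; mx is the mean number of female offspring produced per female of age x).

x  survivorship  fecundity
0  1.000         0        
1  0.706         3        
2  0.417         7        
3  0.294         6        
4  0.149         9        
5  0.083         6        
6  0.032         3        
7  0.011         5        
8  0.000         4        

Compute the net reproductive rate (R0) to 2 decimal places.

lx·mx by age: 0, 2.118, 2.919, 1.764, 1.341, 0.498, 0.096, 0.055, 0
R0 = Σ lx·mx = 8.791 → 8.79

8.79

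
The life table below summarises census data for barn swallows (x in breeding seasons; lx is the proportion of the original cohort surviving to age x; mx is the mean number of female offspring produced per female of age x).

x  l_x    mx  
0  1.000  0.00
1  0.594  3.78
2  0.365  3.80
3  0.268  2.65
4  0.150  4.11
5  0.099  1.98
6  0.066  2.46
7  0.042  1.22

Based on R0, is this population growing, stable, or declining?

R0 = Σ lx·mx = 0 + 2.24532 + 1.387 + 0.7102 + 0.6165 + 0.19602 + 0.16236 + 0.05124 = 5.36864
R0 > 1, so the population is growing.

growing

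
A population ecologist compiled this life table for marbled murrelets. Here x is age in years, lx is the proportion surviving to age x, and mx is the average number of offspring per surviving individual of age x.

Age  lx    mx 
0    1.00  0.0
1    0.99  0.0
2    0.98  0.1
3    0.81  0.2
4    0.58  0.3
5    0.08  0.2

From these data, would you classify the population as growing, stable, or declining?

R0 = Σ lx·mx = 0 + 0 + 0.098 + 0.162 + 0.174 + 0.016 = 0.45
R0 < 1, so the population is declining.

declining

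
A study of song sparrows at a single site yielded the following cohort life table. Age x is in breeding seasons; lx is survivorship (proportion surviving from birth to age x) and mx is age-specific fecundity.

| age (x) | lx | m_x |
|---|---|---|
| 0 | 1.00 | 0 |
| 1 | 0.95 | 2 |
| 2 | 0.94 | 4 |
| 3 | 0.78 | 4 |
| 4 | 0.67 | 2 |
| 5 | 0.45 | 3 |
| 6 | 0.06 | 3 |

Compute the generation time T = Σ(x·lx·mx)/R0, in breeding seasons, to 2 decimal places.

lx·mx: 0, 1.9, 3.76, 3.12, 1.34, 1.35, 0.18 → R0 = 11.65
x·lx·mx: 0, 1.9, 7.52, 9.36, 5.36, 6.75, 1.08 → Σ = 31.97
T = 31.97 / 11.65 = 2.744206… → 2.74

2.74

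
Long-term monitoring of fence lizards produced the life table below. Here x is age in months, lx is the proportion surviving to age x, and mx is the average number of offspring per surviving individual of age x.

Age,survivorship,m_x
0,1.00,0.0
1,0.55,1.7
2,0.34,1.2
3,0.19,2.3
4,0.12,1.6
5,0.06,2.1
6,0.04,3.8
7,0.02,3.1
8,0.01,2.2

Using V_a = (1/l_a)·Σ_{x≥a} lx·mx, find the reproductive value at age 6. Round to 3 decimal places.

5.900

lx·mx for x ≥ 6: 0.152, 0.062, 0.022 → sum = 0.236
V_6 = 0.236 / l_6 = 0.236 / 0.04 = 5.9 → 5.900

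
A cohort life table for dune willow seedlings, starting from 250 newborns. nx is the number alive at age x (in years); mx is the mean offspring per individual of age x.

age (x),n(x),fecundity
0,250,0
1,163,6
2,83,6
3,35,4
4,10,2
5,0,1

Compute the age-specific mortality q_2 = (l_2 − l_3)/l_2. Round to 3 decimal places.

0.578

lx = nx/n0 = nx/250: 1, 0.652, 0.332, 0.14, 0.04, 0
q_2 = (l_2 − l_3) / l_2 = (0.332 − 0.14) / 0.332
     = 0.192 / 0.332 = 0.578313… → 0.578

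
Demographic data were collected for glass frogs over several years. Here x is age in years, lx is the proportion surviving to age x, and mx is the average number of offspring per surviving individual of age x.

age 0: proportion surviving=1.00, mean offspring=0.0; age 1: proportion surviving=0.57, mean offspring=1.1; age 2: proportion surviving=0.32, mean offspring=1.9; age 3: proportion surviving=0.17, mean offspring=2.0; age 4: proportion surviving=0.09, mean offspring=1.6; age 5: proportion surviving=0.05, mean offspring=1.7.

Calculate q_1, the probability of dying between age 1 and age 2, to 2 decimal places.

q_1 = (l_1 − l_2) / l_1 = (0.57 − 0.32) / 0.57
     = 0.25 / 0.57 = 0.438596… → 0.44

0.44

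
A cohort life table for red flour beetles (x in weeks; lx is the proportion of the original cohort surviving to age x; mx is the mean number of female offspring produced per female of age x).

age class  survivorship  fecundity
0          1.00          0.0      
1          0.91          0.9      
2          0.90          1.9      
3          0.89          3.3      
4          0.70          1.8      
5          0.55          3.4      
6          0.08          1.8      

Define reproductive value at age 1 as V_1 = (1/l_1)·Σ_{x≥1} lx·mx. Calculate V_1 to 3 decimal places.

lx·mx for x ≥ 1: 0.819, 1.71, 2.937, 1.26, 1.87, 0.144 → sum = 8.74
V_1 = 8.74 / l_1 = 8.74 / 0.91 = 9.604396… → 9.604

9.604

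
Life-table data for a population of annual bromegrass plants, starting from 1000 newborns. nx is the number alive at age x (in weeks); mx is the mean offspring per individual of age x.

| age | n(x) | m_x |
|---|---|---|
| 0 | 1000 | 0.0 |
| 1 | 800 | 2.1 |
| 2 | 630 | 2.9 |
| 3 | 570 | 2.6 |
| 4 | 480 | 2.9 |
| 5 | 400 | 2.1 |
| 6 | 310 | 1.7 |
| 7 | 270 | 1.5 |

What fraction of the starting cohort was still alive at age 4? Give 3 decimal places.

0.480

l_4 = n_4/n_0 = 480/1000 = 0.48 → 0.480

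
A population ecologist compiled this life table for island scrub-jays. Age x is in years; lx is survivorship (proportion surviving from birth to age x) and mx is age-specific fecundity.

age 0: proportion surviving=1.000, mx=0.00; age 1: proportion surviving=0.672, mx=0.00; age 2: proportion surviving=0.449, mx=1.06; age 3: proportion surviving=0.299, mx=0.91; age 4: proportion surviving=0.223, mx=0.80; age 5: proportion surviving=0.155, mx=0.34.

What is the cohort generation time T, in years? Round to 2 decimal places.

lx·mx: 0, 0, 0.47594, 0.27209, 0.1784, 0.0527 → R0 = 0.97913
x·lx·mx: 0, 0, 0.95188, 0.81627, 0.7136, 0.2635 → Σ = 2.74525
T = 2.74525 / 0.97913 = 2.803765… → 2.80

2.80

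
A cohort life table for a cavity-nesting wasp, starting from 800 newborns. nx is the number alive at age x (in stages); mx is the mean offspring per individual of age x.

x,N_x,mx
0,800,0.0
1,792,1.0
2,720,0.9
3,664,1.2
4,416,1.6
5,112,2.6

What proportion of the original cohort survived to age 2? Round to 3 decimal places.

l_2 = n_2/n_0 = 720/800 = 0.9 → 0.900

0.900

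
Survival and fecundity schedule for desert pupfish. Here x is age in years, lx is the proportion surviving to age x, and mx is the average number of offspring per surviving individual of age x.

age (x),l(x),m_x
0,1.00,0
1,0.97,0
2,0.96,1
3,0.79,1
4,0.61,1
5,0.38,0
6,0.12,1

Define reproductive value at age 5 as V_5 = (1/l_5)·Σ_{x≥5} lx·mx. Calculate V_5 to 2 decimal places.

lx·mx for x ≥ 5: 0, 0.12 → sum = 0.12
V_5 = 0.12 / l_5 = 0.12 / 0.38 = 0.315789… → 0.32

0.32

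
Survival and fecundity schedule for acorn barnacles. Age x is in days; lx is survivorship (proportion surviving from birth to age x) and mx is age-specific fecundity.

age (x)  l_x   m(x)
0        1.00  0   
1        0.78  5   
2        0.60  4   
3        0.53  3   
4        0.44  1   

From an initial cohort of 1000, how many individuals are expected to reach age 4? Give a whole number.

440

Expected survivors = N0 · l_4 = 1000 × 0.44 = 440 → 440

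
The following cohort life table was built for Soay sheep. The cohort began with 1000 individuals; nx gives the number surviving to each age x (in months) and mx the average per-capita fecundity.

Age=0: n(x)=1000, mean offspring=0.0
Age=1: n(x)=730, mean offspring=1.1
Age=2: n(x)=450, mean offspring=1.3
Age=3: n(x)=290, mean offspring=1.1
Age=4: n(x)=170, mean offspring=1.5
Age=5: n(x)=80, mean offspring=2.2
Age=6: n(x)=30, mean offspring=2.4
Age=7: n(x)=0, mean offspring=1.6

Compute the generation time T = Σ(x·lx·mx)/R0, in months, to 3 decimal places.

2.381

lx = nx/n0 = nx/1000: 1, 0.73, 0.45, 0.29, 0.17, 0.08, 0.03, 0
lx·mx: 0, 0.803, 0.585, 0.319, 0.255, 0.176, 0.072, 0 → R0 = 2.21
x·lx·mx: 0, 0.803, 1.17, 0.957, 1.02, 0.88, 0.432, 0 → Σ = 5.262
T = 5.262 / 2.21 = 2.380995… → 2.381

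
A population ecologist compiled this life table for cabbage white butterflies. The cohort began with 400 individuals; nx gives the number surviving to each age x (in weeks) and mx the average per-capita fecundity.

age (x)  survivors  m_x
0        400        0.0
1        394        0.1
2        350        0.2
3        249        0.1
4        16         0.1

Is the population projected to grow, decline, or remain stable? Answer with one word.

declining

lx = nx/n0 = nx/400: 1, 0.985, 0.875, 0.6225, 0.04
R0 = Σ lx·mx = 0 + 0.0985 + 0.175 + 0.06225 + 0.004 = 0.33975
R0 < 1, so the population is declining.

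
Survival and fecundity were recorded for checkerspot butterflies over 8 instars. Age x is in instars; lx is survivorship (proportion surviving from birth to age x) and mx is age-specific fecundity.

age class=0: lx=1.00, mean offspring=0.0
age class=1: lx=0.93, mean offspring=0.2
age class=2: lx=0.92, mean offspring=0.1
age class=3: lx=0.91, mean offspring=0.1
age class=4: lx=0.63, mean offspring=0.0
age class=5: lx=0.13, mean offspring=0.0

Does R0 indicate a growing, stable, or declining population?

declining

R0 = Σ lx·mx = 0 + 0.186 + 0.092 + 0.091 + 0 + 0 = 0.369
R0 < 1, so the population is declining.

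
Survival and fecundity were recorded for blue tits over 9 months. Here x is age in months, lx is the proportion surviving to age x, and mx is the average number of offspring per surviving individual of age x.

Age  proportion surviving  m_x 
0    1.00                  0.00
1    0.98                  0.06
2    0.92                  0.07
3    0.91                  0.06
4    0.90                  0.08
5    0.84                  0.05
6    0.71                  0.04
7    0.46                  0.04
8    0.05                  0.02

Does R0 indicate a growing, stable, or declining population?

R0 = Σ lx·mx = 0 + 0.0588 + 0.0644 + 0.0546 + 0.072 + 0.042 + 0.0284 + 0.0184 + 0.001 = 0.3396
R0 < 1, so the population is declining.

declining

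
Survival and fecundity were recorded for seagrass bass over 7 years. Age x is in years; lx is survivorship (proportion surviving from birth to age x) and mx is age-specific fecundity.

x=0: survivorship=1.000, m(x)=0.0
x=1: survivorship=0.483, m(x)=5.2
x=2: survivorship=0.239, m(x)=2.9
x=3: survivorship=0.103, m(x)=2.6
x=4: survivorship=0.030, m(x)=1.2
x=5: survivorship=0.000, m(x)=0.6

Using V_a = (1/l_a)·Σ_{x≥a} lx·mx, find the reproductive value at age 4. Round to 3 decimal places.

lx·mx for x ≥ 4: 0.036, 0 → sum = 0.036
V_4 = 0.036 / l_4 = 0.036 / 0.03 = 1.2 → 1.200

1.200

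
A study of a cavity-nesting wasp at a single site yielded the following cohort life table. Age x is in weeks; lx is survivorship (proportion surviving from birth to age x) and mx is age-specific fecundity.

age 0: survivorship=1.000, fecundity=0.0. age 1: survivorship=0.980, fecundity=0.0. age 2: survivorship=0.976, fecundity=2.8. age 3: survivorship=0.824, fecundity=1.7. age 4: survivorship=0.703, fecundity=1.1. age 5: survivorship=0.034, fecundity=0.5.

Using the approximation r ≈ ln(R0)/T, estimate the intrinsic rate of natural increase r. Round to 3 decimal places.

0.611

R0 = Σ lx·mx = 0 + 0 + 2.7328 + 1.4008 + 0.7733 + 0.017 = 4.9239
Σ x·lx·mx = 12.8462; T = 12.8462/4.9239 = 2.60895…
r ≈ ln(R0)/T = ln(4.9239)/2.60895… = 0.61101… → 0.611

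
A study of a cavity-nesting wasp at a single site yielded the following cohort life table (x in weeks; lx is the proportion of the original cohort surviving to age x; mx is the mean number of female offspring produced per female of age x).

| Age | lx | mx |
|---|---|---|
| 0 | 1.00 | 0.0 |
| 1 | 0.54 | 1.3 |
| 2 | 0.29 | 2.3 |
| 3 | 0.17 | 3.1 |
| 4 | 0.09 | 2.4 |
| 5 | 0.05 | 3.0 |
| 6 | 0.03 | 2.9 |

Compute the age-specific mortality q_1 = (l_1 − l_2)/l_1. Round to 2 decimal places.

0.46

q_1 = (l_1 − l_2) / l_1 = (0.54 − 0.29) / 0.54
     = 0.25 / 0.54 = 0.462963… → 0.46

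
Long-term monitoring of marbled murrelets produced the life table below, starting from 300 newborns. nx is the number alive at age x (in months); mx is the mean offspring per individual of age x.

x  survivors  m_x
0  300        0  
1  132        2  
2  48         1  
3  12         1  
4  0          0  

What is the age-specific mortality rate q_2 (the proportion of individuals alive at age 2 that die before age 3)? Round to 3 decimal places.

0.750

lx = nx/n0 = nx/300: 1, 0.44, 0.16, 0.04, 0
q_2 = (l_2 − l_3) / l_2 = (0.16 − 0.04) / 0.16
     = 0.12 / 0.16 = 0.75 → 0.750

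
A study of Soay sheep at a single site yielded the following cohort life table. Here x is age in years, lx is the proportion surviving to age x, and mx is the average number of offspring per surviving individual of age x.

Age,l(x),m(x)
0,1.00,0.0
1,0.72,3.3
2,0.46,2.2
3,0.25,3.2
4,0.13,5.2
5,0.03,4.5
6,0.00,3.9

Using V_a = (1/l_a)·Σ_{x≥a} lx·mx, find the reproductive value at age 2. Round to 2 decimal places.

5.70

lx·mx for x ≥ 2: 1.012, 0.8, 0.676, 0.135, 0 → sum = 2.623
V_2 = 2.623 / l_2 = 2.623 / 0.46 = 5.702174… → 5.70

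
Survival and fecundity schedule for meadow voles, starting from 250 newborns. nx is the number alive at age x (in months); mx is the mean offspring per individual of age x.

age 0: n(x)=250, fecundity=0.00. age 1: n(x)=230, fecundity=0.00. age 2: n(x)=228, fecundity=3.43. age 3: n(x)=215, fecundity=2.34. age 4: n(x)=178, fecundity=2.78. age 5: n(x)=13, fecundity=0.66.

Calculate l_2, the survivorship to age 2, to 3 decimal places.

l_2 = n_2/n_0 = 228/250 = 0.912 → 0.912

0.912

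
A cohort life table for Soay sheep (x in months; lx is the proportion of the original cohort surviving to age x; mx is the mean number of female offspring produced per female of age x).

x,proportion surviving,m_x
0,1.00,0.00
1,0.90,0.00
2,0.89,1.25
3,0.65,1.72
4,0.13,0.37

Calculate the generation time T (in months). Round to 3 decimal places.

2.533

lx·mx: 0, 0, 1.1125, 1.118, 0.0481 → R0 = 2.2786
x·lx·mx: 0, 0, 2.225, 3.354, 0.1924 → Σ = 5.7714
T = 5.7714 / 2.2786 = 2.532871… → 2.533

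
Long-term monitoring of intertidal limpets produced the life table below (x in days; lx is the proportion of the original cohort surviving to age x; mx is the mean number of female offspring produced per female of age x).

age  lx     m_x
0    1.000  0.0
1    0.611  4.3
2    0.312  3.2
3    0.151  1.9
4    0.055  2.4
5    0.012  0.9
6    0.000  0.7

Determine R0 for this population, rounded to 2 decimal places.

lx·mx by age: 0, 2.6273, 0.9984, 0.2869, 0.132, 0.0108, 0
R0 = Σ lx·mx = 4.0554 → 4.06

4.06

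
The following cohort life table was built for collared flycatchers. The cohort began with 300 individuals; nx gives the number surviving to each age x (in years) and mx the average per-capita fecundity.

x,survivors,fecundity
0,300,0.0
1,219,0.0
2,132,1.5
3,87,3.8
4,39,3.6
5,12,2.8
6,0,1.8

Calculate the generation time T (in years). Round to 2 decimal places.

3.01

lx = nx/n0 = nx/300: 1, 0.73, 0.44, 0.29, 0.13, 0.04, 0
lx·mx: 0, 0, 0.66, 1.102, 0.468, 0.112, 0 → R0 = 2.342
x·lx·mx: 0, 0, 1.32, 3.306, 1.872, 0.56, 0 → Σ = 7.058
T = 7.058 / 2.342 = 3.013664… → 3.01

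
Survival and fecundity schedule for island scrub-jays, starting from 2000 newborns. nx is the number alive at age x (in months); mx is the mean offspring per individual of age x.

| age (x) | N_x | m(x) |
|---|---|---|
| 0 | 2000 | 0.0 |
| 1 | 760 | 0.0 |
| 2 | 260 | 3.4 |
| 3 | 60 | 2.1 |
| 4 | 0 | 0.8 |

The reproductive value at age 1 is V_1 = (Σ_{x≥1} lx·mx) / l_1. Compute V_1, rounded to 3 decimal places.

1.329

lx = nx/n0 = nx/2000: 1, 0.38, 0.13, 0.03, 0
lx·mx for x ≥ 1: 0, 0.442, 0.063, 0 → sum = 0.505
V_1 = 0.505 / l_1 = 0.505 / 0.38 = 1.328947… → 1.329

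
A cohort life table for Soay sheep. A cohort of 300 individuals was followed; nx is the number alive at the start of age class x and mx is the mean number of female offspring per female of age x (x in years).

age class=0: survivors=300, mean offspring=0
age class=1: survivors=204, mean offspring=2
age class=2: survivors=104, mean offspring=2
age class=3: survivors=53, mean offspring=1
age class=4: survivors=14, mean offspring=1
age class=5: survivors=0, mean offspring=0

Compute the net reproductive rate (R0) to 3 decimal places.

2.277

lx = nx/n0 = nx/300: 1, 0.68, 0.34667…, 0.17667…, 0.04667…, 0
lx·mx by age: 0, 1.36, 0.693333…, 0.176667…, 0.046667…, 0
R0 = Σ lx·mx = 2.276667… → 2.277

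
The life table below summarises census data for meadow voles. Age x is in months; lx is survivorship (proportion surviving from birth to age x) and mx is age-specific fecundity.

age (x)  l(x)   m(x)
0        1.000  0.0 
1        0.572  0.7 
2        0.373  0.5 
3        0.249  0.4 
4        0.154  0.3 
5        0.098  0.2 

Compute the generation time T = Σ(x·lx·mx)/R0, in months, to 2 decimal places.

1.80

lx·mx: 0, 0.4004, 0.1865, 0.0996, 0.0462, 0.0196 → R0 = 0.7523
x·lx·mx: 0, 0.4004, 0.373, 0.2988, 0.1848, 0.098 → Σ = 1.355
T = 1.355 / 0.7523 = 1.801143… → 1.80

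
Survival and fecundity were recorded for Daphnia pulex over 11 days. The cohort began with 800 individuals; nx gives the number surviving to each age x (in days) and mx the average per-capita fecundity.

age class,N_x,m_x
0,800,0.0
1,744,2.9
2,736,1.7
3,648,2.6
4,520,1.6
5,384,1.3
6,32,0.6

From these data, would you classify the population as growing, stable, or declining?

growing

lx = nx/n0 = nx/800: 1, 0.93, 0.92, 0.81, 0.65, 0.48, 0.04
R0 = Σ lx·mx = 0 + 2.697 + 1.564 + 2.106 + 1.04 + 0.624 + 0.024 = 8.055
R0 > 1, so the population is growing.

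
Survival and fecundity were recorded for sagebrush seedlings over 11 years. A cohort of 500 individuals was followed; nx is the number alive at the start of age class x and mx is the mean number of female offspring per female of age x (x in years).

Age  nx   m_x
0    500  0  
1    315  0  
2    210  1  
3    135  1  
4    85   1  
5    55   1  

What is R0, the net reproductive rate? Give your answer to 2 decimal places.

0.97

lx = nx/n0 = nx/500: 1, 0.63, 0.42, 0.27, 0.17, 0.11
lx·mx by age: 0, 0, 0.42, 0.27, 0.17, 0.11
R0 = Σ lx·mx = 0.97 → 0.97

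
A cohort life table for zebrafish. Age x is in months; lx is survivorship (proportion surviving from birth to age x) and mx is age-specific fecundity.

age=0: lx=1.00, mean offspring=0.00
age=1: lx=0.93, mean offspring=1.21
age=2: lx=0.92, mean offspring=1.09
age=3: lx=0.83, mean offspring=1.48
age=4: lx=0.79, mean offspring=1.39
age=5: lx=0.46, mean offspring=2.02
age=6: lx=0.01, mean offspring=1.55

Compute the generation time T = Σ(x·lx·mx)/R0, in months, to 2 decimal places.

lx·mx: 0, 1.1253, 1.0028, 1.2284, 1.0981, 0.9292, 0.0155 → R0 = 5.3993
x·lx·mx: 0, 1.1253, 2.0056, 3.6852, 4.3924, 4.646, 0.093 → Σ = 15.9475
T = 15.9475 / 5.3993 = 2.953624… → 2.95

2.95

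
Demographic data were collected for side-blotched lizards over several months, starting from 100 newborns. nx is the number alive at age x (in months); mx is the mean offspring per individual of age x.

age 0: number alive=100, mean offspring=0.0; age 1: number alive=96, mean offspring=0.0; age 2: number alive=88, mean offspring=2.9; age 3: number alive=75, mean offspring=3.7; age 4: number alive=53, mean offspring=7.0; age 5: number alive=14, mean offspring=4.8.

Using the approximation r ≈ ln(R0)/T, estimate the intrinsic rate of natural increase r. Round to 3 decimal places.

0.698

lx = nx/n0 = nx/100: 1, 0.96, 0.88, 0.75, 0.53, 0.14
R0 = Σ lx·mx = 0 + 0 + 2.552 + 2.775 + 3.71 + 0.672 = 9.709
Σ x·lx·mx = 31.629; T = 31.629/9.709 = 3.2577…
r ≈ ln(R0)/T = ln(9.709)/3.2577… = 0.69775… → 0.698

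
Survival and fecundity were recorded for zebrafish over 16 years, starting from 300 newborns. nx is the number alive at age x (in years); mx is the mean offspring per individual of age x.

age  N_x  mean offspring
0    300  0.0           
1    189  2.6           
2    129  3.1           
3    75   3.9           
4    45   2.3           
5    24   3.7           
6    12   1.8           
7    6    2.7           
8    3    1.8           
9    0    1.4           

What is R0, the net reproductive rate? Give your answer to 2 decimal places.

lx = nx/n0 = nx/300: 1, 0.63, 0.43, 0.25, 0.15, 0.08, 0.04, 0.02, 0.01, 0
lx·mx by age: 0, 1.638, 1.333, 0.975, 0.345, 0.296, 0.072, 0.054, 0.018, 0
R0 = Σ lx·mx = 4.731 → 4.73

4.73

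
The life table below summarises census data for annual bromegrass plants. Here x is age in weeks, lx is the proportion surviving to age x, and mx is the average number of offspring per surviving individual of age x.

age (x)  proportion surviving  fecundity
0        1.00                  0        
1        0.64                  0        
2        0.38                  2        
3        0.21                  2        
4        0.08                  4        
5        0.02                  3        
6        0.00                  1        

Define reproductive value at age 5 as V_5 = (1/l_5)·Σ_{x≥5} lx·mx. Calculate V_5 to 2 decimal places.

3.00

lx·mx for x ≥ 5: 0.06, 0 → sum = 0.06
V_5 = 0.06 / l_5 = 0.06 / 0.02 = 3 → 3.00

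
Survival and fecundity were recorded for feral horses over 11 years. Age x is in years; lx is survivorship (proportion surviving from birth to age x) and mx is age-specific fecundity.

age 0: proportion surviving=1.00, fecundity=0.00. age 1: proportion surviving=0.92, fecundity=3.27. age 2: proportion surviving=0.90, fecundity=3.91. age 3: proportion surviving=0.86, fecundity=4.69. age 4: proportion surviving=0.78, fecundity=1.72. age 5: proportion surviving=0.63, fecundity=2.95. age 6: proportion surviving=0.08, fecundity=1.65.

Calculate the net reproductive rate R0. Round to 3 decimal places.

lx·mx by age: 0, 3.0084, 3.519, 4.0334, 1.3416, 1.8585, 0.132
R0 = Σ lx·mx = 13.8929 → 13.893

13.893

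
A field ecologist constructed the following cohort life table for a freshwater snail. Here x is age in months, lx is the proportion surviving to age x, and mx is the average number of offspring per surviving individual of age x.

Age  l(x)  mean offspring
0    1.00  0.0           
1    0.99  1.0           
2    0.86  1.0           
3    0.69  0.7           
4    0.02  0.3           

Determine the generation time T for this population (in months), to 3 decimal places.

1.788

lx·mx: 0, 0.99, 0.86, 0.483, 0.006 → R0 = 2.339
x·lx·mx: 0, 0.99, 1.72, 1.449, 0.024 → Σ = 4.183
T = 4.183 / 2.339 = 1.788371… → 1.788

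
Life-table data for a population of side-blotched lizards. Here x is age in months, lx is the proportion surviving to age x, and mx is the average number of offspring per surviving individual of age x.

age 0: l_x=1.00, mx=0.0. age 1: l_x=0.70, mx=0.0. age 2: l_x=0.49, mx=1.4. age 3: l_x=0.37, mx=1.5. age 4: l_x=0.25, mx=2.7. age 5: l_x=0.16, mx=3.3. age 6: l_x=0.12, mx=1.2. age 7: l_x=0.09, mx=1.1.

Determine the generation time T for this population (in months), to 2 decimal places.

3.70

lx·mx: 0, 0, 0.686, 0.555, 0.675, 0.528, 0.144, 0.099 → R0 = 2.687
x·lx·mx: 0, 0, 1.372, 1.665, 2.7, 2.64, 0.864, 0.693 → Σ = 9.934
T = 9.934 / 2.687 = 3.69706… → 3.70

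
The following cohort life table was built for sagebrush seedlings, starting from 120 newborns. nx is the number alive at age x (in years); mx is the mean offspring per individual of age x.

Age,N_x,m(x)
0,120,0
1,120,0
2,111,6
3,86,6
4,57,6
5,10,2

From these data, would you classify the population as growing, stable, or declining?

lx = nx/n0 = nx/120: 1, 1, 0.925, 0.71667…, 0.475, 0.08333…
R0 = Σ lx·mx = 0 + 0 + 5.55 + 4.3… + 2.85 + 0.166667… = 12.866667…
R0 > 1, so the population is growing.

growing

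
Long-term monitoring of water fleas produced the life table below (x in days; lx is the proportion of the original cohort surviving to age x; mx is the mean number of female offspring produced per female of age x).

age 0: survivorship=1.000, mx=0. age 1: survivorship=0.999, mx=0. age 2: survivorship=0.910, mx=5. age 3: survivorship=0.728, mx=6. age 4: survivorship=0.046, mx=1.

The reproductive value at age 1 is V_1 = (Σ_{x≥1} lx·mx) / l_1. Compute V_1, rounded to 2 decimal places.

8.97

lx·mx for x ≥ 1: 0, 4.55, 4.368, 0.046 → sum = 8.964
V_1 = 8.964 / l_1 = 8.964 / 0.999 = 8.972973… → 8.97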